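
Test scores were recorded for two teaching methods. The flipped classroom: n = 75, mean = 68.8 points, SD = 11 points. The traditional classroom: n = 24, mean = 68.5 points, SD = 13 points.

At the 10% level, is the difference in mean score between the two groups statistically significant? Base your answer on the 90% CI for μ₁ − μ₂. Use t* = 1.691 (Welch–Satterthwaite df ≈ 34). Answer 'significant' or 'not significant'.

Standard errors of each mean: 11/√75 = 1.2702 and 13/√24 = 2.6536.
SE(x̄₁ − x̄₂) = √(1.2702² + 2.6536²) = 2.9419 for independent samples with unequal variances.
With t* = 1.691, the margin is 1.691 × 2.9419 = 4.9748.
x̄₁ − x̄₂ = 68.8 − 68.5 = 0.3000; the interval is 0.3000 ± 4.9748 = (-4.6748, 5.2748).
The interval (-4.6748, 5.2748) contains 0, so the difference is not significant.

not significant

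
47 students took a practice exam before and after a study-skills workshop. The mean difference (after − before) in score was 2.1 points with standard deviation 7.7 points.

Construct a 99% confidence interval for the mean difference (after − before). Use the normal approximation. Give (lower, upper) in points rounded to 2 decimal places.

(-0.79, 4.99)

Paired design: SE = s_d/√n = 7.7/√47 = 1.1232.
z* = 2.576; margin of error = 2.576 × 1.1232 = 2.8934.
2.1 ± 2.8934 → (-0.79, 4.99).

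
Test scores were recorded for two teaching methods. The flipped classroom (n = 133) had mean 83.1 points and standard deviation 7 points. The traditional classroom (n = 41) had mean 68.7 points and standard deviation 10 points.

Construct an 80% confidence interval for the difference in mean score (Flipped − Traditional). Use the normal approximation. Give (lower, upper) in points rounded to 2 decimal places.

SE₁ = s₁/√n₁ = 7/√133 = 0.6070; SE₂ = 10/√41 = 1.5617.
Independent samples, unequal variances: SE_diff = √(SE₁² + SE₂²) = √(0.368449 + 2.43890689) = 1.6755.
z* = 1.282, so margin of error = 1.282 × 1.6755 = 2.1480.
Difference in means = 83.1 − 68.7 = 14.4000.
14.4000 ± 2.1480 → (12.25, 16.55).

(12.25, 16.55)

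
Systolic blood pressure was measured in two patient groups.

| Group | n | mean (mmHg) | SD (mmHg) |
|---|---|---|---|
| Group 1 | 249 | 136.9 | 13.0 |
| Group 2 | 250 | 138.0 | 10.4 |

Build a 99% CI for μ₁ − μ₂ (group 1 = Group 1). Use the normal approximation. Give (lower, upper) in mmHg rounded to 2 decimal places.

Standard errors of each mean: 13.0/√249 = 0.8238 and 10.4/√250 = 0.6578.
SE(x̄₁ − x̄₂) = √(0.8238² + 0.6578²) = 1.0542 for independent samples with unequal variances.
With z* = 2.576, the margin is 2.576 × 1.0542 = 2.7156.
x̄₁ − x̄₂ = 136.9 − 138.0 = -1.1000; the interval is -1.1000 ± 2.7156 = (-3.82, 1.62).

(-3.82, 1.62)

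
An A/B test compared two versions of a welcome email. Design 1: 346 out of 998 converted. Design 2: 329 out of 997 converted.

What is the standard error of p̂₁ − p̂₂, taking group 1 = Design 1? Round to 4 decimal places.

0.0212

Sample proportions: 346/998 = 0.3467, 329/997 = 0.3300.
Each SE is √(p̂(1−p̂)/n): √(0.3467·0.6533/998) = 0.01506 and √(0.3300·0.6700/997) = 0.01489.
SE(p̂₁ − p̂₂) = √(SE₁² + SE₂²) = √(0.0002268036 + 0.0002217121) = 0.02118, since the two samples are independent.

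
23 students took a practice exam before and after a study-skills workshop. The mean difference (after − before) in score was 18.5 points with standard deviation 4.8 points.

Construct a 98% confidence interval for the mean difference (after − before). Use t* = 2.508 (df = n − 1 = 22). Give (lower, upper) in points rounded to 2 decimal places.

This is a matched-pairs design, so SE = s_d/√n = 4.8/√23 = 1.0009.
Margin = 2.508 × 1.0009 = 2.5103; the interval is 18.5 ± 2.5103 = (15.99, 21.01).

(15.99, 21.01)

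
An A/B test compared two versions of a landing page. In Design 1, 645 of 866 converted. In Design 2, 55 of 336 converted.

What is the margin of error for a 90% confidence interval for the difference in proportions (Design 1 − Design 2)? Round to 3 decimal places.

0.041

First, p̂₁ = 645/866 = 0.7448; p̂₂ = 55/336 = 0.1637.
The two standard errors are √(0.7448×0.2552/866) = 0.01481 and √(0.1637×0.8363/336) = 0.02019.
Because the samples are independent, SE_diff = √(0.01481² + 0.02019²) = 0.02504.
Using z* = 1.645 for 90%, ME = 1.645 × 0.02504 = 0.04119.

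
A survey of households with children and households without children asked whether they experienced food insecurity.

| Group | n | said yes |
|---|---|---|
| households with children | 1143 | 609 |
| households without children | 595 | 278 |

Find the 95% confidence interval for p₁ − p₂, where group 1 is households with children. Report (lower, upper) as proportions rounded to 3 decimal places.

(0.016, 0.115)

First, p̂₁ = 609/1143 = 0.5328; p̂₂ = 278/595 = 0.4672.
The two standard errors are √(0.5328×0.4672/1143) = 0.01476 and √(0.4672×0.5328/595) = 0.02045.
Because the samples are independent, SE_diff = √(0.01476² + 0.02045²) = 0.02522.
Using z* = 1.960 for 95%, ME = 1.960 × 0.02522 = 0.04943.
p̂₁ − p̂₂ = 0.0656; interval 0.0656 ± 0.04943 gives (0.016, 0.115).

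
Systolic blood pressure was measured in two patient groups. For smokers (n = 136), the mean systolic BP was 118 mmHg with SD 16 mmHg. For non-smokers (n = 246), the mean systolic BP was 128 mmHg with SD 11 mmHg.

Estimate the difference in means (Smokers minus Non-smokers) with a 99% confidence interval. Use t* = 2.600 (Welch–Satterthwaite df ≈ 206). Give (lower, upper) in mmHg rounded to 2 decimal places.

Per-group SEs: s₁/√n₁ = 16/√136 = 1.3720, s₂/√n₂ = 11/√246 = 0.7013.
Unpooled SE of the difference: √(1.882384 + 0.49182169) = 1.5408.
Margin of error = t* · SE = 2.600 × 1.5408 = 4.0061.
x̄₁ − x̄₂ = 118 − 128 = -10.0000.
CI: -10.0000 ± 4.0061 = (-14.01, -5.99).

(-14.01, -5.99)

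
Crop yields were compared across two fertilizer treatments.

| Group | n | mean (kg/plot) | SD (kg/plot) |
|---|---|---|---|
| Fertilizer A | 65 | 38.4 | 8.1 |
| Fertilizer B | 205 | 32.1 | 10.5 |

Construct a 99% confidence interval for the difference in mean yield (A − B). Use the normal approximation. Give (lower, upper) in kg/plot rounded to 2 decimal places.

Per-group SEs: s₁/√n₁ = 8.1/√65 = 1.0047, s₂/√n₂ = 10.5/√205 = 0.7334.
Unpooled SE of the difference: √(1.00942209 + 0.53787556) = 1.2439.
Margin of error = z* · SE = 2.576 × 1.2439 = 3.2043.
x̄₁ − x̄₂ = 38.4 − 32.1 = 6.3000.
CI: 6.3000 ± 3.2043 = (3.10, 9.50).

(3.10, 9.50)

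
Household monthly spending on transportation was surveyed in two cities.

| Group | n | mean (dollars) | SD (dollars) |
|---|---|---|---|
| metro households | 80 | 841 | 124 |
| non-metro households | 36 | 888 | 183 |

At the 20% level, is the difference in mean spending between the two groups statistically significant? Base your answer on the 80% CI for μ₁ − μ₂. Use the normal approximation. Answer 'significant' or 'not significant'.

Standard errors of each mean: 124/√80 = 13.8636 and 183/√36 = 30.5000.
SE(x̄₁ − x̄₂) = √(13.8636² + 30.5000²) = 33.5030 for independent samples with unequal variances.
With z* = 1.282, the margin is 1.282 × 33.5030 = 42.9508.
x̄₁ − x̄₂ = 841 − 888 = -47.0000; the interval is -47.0000 ± 42.9508 = (-89.9508, -4.0492).
The interval (-89.9508, -4.0492) does not contain 0, so the difference is significant.

significant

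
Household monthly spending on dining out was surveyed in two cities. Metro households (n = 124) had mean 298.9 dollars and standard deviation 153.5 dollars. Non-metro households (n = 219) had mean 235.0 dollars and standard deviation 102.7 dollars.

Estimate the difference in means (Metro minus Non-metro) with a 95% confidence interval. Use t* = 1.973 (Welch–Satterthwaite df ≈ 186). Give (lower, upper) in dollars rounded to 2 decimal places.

(33.45, 94.35)

Per-group SEs: s₁/√n₁ = 153.5/√124 = 13.7847, s₂/√n₂ = 102.7/√219 = 6.9398.
Unpooled SE of the difference: √(190.01795409 + 48.16082404) = 15.4330.
Margin of error = t* · SE = 1.973 × 15.4330 = 30.4493.
x̄₁ − x̄₂ = 298.9 − 235.0 = 63.9000.
CI: 63.9000 ± 30.4493 = (33.45, 94.35).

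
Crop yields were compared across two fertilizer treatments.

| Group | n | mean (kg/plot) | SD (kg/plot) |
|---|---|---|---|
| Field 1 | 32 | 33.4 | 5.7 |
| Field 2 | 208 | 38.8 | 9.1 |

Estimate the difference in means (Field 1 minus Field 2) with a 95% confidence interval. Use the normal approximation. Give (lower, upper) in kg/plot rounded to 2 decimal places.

Standard errors of each mean: 5.7/√32 = 1.0076 and 9.1/√208 = 0.6310.
SE(x̄₁ − x̄₂) = √(1.0076² + 0.6310²) = 1.1889 for independent samples with unequal variances.
With z* = 1.960, the margin is 1.960 × 1.1889 = 2.3302.
x̄₁ − x̄₂ = 33.4 − 38.8 = -5.4000; the interval is -5.4000 ± 2.3302 = (-7.73, -3.07).

(-7.73, -3.07)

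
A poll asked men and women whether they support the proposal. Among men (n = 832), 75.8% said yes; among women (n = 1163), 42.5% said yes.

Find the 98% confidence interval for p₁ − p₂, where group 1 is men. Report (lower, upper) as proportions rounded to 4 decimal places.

The two standard errors are √(0.7580×0.2420/832) = 0.01485 and √(0.4250×0.5750/1163) = 0.01450.
Because the samples are independent, SE_diff = √(0.01485² + 0.01450²) = 0.02076.
Using z* = 2.326 for 98%, ME = 2.326 × 0.02076 = 0.04829.
p̂₁ − p̂₂ = 0.3330; interval 0.3330 ± 0.04829 gives (0.2847, 0.3813).

(0.2847, 0.3813)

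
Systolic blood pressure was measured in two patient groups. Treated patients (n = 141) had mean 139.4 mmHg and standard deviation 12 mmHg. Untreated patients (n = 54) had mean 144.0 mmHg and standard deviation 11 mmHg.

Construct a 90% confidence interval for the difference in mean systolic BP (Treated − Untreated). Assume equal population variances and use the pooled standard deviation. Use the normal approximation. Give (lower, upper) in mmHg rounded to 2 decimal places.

Pooled variance s_p² = [140·12² + 53·11²] / (141+54−2) = 137.6839, so s_p = 11.7339.
SE_diff = s_p·√(1/n₁ + 1/n₂) = 11.7339·√(1/141 + 1/54) = 1.8778.
z* = 1.645; margin = 1.645 × 1.8778 = 3.0890.
Difference = 139.4 − 144.0 = -4.6000.
-4.6000 ± 3.0890 → (-7.69, -1.51).

(-7.69, -1.51)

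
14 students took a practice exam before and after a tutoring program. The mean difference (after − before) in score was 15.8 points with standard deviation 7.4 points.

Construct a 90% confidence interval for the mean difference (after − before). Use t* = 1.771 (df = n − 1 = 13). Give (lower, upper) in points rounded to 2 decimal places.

Paired design: SE = s_d/√n = 7.4/√14 = 1.9777.
t* = 1.771; margin of error = 1.771 × 1.9777 = 3.5025.
15.8 ± 3.5025 → (12.30, 19.30).

(12.30, 19.30)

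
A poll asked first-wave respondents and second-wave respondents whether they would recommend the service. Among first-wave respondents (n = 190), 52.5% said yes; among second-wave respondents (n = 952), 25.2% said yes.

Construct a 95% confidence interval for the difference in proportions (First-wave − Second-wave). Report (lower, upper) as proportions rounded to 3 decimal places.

(0.197, 0.349)

Each SE is √(p̂(1−p̂)/n): √(0.5250·0.4750/190) = 0.03623 and √(0.2520·0.7480/952) = 0.01407.
SE(p̂₁ − p̂₂) = √(SE₁² + SE₂²) = √(0.0013126129 + 0.0001979649) = 0.03887, since the two samples are independent.
At 95% confidence z* = 1.960; margin = 1.960 × 0.03887 = 0.07619.
The difference is 0.5250 − 0.2520 = 0.2730, so the interval is 0.2730 ± 0.07619 = (0.197, 0.349).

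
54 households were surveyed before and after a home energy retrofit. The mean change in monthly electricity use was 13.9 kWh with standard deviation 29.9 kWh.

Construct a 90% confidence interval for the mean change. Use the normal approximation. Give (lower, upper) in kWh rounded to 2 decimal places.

(7.21, 20.59)

This is a matched-pairs design, so SE = s_d/√n = 29.9/√54 = 4.0689.
Margin = 1.645 × 4.0689 = 6.6933; the interval is 13.9 ± 6.6933 = (7.21, 20.59).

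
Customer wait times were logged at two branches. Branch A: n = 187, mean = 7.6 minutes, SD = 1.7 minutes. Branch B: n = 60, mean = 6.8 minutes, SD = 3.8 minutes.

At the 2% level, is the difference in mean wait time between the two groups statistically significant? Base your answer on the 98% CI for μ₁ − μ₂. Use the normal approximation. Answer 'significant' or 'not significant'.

SE₁ = s₁/√n₁ = 1.7/√187 = 0.1243; SE₂ = 3.8/√60 = 0.4906.
Independent samples, unequal variances: SE_diff = √(SE₁² + SE₂²) = √(0.01545049 + 0.24068836) = 0.5061.
z* = 2.326, so margin of error = 2.326 × 0.5061 = 1.1772.
Difference in means = 7.6 − 6.8 = 0.8000.
0.8000 ± 1.1772 → (-0.3772, 1.9772).
The interval (-0.3772, 1.9772) contains 0, so the difference is not significant.

not significant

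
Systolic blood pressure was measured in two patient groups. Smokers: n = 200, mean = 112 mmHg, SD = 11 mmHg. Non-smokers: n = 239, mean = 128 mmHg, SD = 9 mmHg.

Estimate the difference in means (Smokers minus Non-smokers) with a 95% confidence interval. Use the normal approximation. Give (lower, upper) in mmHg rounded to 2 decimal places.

SE₁ = s₁/√n₁ = 11/√200 = 0.7778; SE₂ = 9/√239 = 0.5822.
Independent samples, unequal variances: SE_diff = √(SE₁² + SE₂²) = √(0.60497284 + 0.33895684) = 0.9716.
z* = 1.960, so margin of error = 1.960 × 0.9716 = 1.9043.
Difference in means = 112 − 128 = -16.0000.
-16.0000 ± 1.9043 → (-17.90, -14.10).

(-17.90, -14.10)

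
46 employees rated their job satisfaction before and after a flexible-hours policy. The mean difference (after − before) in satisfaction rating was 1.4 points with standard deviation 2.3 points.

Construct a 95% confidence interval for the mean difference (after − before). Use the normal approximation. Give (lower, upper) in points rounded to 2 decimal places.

(0.74, 2.06)

This is a matched-pairs design, so SE = s_d/√n = 2.3/√46 = 0.3391.
Margin = 1.960 × 0.3391 = 0.6646; the interval is 1.4 ± 0.6646 = (0.74, 2.06).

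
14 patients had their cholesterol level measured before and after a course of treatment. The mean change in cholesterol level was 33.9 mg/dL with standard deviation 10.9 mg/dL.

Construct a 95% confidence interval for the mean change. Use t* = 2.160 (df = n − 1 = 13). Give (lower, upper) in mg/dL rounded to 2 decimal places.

This is a matched-pairs design, so SE = s_d/√n = 10.9/√14 = 2.9131.
Margin = 2.160 × 2.9131 = 6.2923; the interval is 33.9 ± 6.2923 = (27.61, 40.19).

(27.61, 40.19)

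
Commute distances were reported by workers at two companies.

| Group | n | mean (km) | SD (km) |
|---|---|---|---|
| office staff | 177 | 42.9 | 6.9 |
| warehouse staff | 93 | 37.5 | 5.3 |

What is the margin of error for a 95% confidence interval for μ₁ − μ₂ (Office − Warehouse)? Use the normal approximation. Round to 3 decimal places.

SE₁ = s₁/√n₁ = 6.9/√177 = 0.5186; SE₂ = 5.3/√93 = 0.5496.
Independent samples, unequal variances: SE_diff = √(SE₁² + SE₂²) = √(0.26894596 + 0.30206016) = 0.7556.
z* = 1.960, so margin of error = 1.960 × 0.7556 = 1.4810.

1.481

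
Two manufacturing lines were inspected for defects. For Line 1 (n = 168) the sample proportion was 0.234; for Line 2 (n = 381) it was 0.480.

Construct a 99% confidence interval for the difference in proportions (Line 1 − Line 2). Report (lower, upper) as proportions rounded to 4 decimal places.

(-0.3529, -0.1391)

Each SE is √(p̂(1−p̂)/n): √(0.2340·0.7660/168) = 0.03266 and √(0.4800·0.5200/381) = 0.02560.
SE(p̂₁ − p̂₂) = √(SE₁² + SE₂²) = √(0.0010666756 + 0.00065536) = 0.04150, since the two samples are independent.
At 99% confidence z* = 2.576; margin = 2.576 × 0.04150 = 0.10690.
The difference is 0.2340 − 0.4800 = -0.2460, so the interval is -0.2460 ± 0.10690 = (-0.3529, -0.1391).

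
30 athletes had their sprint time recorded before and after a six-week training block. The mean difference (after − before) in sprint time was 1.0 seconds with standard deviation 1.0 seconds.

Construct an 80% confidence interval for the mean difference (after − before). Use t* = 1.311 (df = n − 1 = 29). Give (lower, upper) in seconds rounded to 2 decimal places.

Paired design: SE = s_d/√n = 1.0/√30 = 0.1826.
t* = 1.311; margin of error = 1.311 × 0.1826 = 0.2394.
1.0 ± 0.2394 → (0.76, 1.24).

(0.76, 1.24)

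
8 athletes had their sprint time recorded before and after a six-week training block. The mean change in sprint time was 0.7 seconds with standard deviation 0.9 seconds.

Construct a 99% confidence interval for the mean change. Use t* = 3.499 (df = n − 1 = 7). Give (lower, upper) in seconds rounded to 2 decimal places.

Paired design: SE = s_d/√n = 0.9/√8 = 0.3182.
t* = 3.499; margin of error = 3.499 × 0.3182 = 1.1134.
0.7 ± 1.1134 → (-0.41, 1.81).

(-0.41, 1.81)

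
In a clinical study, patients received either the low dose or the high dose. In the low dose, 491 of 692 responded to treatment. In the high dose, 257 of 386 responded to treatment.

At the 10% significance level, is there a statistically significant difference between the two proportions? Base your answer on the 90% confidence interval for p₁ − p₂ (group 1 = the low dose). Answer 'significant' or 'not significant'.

p̂₁ = 491/692 = 0.7095 and p̂₂ = 257/386 = 0.6658.
SE₁ = √(p̂₁(1−p̂₁)/n₁) = √(0.7095·0.2905/692) = 0.01726; SE₂ = √(0.6658·0.3342/386) = 0.02401.
Independent samples: SE of the difference = √(SE₁² + SE₂²) = √(0.0002979076 + 0.0005764801) = 0.02957.
z* for 90% confidence is 1.645, so the margin of error is 1.645 × 0.02957 = 0.04864.
Point estimate p̂₁ − p̂₂ = 0.7095 − 0.6658 = 0.0437.
0.0437 ± 0.04864 → (-0.00494, 0.09234).
The interval (-0.00494, 0.09234) contains 0, so the difference is not significant.

not significant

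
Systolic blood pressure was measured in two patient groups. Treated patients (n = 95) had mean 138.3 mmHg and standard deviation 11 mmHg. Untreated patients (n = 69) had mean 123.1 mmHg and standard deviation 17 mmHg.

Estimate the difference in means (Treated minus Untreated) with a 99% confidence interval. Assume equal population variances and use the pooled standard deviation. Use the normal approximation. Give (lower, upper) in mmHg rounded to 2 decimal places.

s_p = √[((n₁−1)s₁² + (n₂−1)s₂²)/(n₁+n₂−2)] = √[(94·11² + 68·17²)/162] = 13.8390.
SE = 13.8390·√(1/95 + 1/69) = 2.1890.
With z* = 2.576, margin = 2.576 × 2.1890 = 5.6389.
x̄₁ − x̄₂ = 138.3 − 123.1 = 15.2000; interval 15.2000 ± 5.6389 = (9.56, 20.84).

(9.56, 20.84)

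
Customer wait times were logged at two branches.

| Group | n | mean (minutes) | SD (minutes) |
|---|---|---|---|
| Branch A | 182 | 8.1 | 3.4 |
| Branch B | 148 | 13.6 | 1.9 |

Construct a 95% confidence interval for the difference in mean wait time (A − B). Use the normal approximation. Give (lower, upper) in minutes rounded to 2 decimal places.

(-6.08, -4.92)

SE₁ = s₁/√n₁ = 3.4/√182 = 0.2520; SE₂ = 1.9/√148 = 0.1562.
Independent samples, unequal variances: SE_diff = √(SE₁² + SE₂²) = √(0.063504 + 0.02439844) = 0.2965.
z* = 1.960, so margin of error = 1.960 × 0.2965 = 0.5811.
Difference in means = 8.1 − 13.6 = -5.5000.
-5.5000 ± 0.5811 → (-6.08, -4.92).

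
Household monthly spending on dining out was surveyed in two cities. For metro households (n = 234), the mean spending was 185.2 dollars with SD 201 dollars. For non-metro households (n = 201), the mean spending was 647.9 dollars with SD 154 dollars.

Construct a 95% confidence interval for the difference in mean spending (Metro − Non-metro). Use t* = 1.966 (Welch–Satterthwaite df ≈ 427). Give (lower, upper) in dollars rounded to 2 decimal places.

Standard errors of each mean: 201/√234 = 13.1398 and 154/√201 = 10.8623.
SE(x̄₁ − x̄₂) = √(13.1398² + 10.8623²) = 17.0483 for independent samples with unequal variances.
With t* = 1.966, the margin is 1.966 × 17.0483 = 33.5170.
x̄₁ − x̄₂ = 185.2 − 647.9 = -462.7000; the interval is -462.7000 ± 33.5170 = (-496.22, -429.18).

(-496.22, -429.18)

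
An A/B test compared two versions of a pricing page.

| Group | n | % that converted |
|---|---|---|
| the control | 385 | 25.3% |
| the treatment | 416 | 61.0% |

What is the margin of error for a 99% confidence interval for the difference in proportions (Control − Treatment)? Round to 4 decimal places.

0.0840

SE₁ = √(p̂₁(1−p̂₁)/n₁) = √(0.2530·0.7470/385) = 0.02216; SE₂ = √(0.6100·0.3900/416) = 0.02391.
Independent samples: SE of the difference = √(SE₁² + SE₂²) = √(0.0004910656 + 0.0005716881) = 0.03260.
z* for 99% confidence is 2.576, so the margin of error is 2.576 × 0.03260 = 0.08398.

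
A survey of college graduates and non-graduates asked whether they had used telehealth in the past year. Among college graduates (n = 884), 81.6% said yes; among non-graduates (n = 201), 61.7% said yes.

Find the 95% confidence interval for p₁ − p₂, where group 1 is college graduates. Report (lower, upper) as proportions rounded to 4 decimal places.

(0.1271, 0.2709)

The two standard errors are √(0.8160×0.1840/884) = 0.01303 and √(0.6170×0.3830/201) = 0.03429.
Because the samples are independent, SE_diff = √(0.01303² + 0.03429²) = 0.03668.
Using z* = 1.960 for 95%, ME = 1.960 × 0.03668 = 0.07189.
p̂₁ − p̂₂ = 0.1990; interval 0.1990 ± 0.07189 gives (0.1271, 0.2709).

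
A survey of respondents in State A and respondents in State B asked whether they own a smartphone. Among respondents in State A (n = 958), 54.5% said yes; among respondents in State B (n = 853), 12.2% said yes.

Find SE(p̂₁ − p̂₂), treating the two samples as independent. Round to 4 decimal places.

0.0196

SE₁ = √(p̂₁(1−p̂₁)/n₁) = √(0.5450·0.4550/958) = 0.01609; SE₂ = √(0.1220·0.8780/853) = 0.01121.
Independent samples: SE of the difference = √(SE₁² + SE₂²) = √(0.0002588881 + 0.0001256641) = 0.01961.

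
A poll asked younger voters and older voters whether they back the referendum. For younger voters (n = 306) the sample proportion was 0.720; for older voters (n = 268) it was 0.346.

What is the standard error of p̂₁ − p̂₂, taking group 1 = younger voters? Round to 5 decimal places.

Each SE is √(p̂(1−p̂)/n): √(0.7200·0.2800/306) = 0.02567 and √(0.3460·0.6540/268) = 0.02906.
SE(p̂₁ − p̂₂) = √(SE₁² + SE₂²) = √(0.0006589489 + 0.0008444836) = 0.03877, since the two samples are independent.

0.03877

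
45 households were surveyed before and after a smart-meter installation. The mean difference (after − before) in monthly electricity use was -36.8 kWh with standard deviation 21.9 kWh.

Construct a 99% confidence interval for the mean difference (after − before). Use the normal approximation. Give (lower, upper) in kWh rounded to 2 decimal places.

(-45.21, -28.39)

Paired design: SE = s_d/√n = 21.9/√45 = 3.2647.
z* = 2.576; margin of error = 2.576 × 3.2647 = 8.4099.
-36.8 ± 8.4099 → (-45.21, -28.39).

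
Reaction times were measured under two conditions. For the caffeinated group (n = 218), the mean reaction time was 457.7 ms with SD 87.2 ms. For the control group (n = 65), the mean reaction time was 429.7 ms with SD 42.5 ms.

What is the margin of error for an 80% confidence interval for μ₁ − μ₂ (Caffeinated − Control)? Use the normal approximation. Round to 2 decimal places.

10.15

Standard errors of each mean: 87.2/√218 = 5.9059 and 42.5/√65 = 5.2715.
SE(x̄₁ − x̄₂) = √(5.9059² + 5.2715²) = 7.9163 for independent samples with unequal variances.
With z* = 1.282, the margin is 1.282 × 7.9163 = 10.1487.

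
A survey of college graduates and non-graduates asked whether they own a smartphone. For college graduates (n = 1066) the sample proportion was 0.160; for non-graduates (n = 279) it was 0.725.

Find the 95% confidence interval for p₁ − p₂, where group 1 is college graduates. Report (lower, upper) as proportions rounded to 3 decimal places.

(-0.622, -0.508)

The two standard errors are √(0.1600×0.8400/1066) = 0.01123 and √(0.7250×0.2750/279) = 0.02673.
Because the samples are independent, SE_diff = √(0.01123² + 0.02673²) = 0.02899.
Using z* = 1.960 for 95%, ME = 1.960 × 0.02899 = 0.05682.
p̂₁ − p̂₂ = -0.5650; interval -0.5650 ± 0.05682 gives (-0.622, -0.508).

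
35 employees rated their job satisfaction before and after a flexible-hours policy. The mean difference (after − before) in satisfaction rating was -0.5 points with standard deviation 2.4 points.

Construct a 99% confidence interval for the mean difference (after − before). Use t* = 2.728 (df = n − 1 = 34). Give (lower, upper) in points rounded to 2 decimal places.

This is a matched-pairs design, so SE = s_d/√n = 2.4/√35 = 0.4057.
Margin = 2.728 × 0.4057 = 1.1067; the interval is -0.5 ± 1.1067 = (-1.61, 0.61).

(-1.61, 0.61)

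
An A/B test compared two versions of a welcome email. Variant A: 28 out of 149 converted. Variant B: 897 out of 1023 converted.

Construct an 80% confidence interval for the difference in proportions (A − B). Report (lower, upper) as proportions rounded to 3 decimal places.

p̂₁ = 28/149 = 0.1879 and p̂₂ = 897/1023 = 0.8768.
SE₁ = √(p̂₁(1−p̂₁)/n₁) = √(0.1879·0.8121/149) = 0.03200; SE₂ = √(0.8768·0.1232/1023) = 0.01028.
Independent samples: SE of the difference = √(SE₁² + SE₂²) = √(0.001024 + 0.0001056784) = 0.03361.
z* for 80% confidence is 1.282, so the margin of error is 1.282 × 0.03361 = 0.04309.
Point estimate p̂₁ − p̂₂ = 0.1879 − 0.8768 = -0.6889.
-0.6889 ± 0.04309 → (-0.732, -0.646).

(-0.732, -0.646)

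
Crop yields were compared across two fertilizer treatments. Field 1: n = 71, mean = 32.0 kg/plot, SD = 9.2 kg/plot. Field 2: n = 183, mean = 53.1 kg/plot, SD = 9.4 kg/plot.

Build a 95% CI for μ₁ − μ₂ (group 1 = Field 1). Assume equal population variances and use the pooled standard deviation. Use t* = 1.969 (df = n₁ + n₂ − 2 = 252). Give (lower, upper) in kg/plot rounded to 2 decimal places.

s_p = √[((n₁−1)s₁² + (n₂−1)s₂²)/(n₁+n₂−2)] = √[(70·9.2² + 182·9.4²)/252] = 9.3449.
SE = 9.3449·√(1/71 + 1/183) = 1.3066.
With t* = 1.969, margin = 1.969 × 1.3066 = 2.5727.
x̄₁ − x̄₂ = 32.0 − 53.1 = -21.1000; interval -21.1000 ± 2.5727 = (-23.67, -18.53).

(-23.67, -18.53)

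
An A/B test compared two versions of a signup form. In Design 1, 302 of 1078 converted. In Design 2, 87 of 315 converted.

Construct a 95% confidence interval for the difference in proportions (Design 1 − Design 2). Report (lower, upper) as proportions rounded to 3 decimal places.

p̂₁ = 302/1078 = 0.2801 and p̂₂ = 87/315 = 0.2762.
SE₁ = √(p̂₁(1−p̂₁)/n₁) = √(0.2801·0.7199/1078) = 0.01368; SE₂ = √(0.2762·0.7238/315) = 0.02519.
Independent samples: SE of the difference = √(SE₁² + SE₂²) = √(0.0001871424 + 0.0006345361) = 0.02866.
z* for 95% confidence is 1.960, so the margin of error is 1.960 × 0.02866 = 0.05617.
Point estimate p̂₁ − p̂₂ = 0.2801 − 0.2762 = 0.0039.
0.0039 ± 0.05617 → (-0.052, 0.060).

(-0.052, 0.060)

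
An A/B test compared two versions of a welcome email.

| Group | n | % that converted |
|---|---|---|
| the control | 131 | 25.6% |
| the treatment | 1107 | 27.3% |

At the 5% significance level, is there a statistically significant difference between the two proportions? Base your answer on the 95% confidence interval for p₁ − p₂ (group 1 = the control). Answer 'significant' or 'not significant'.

Each SE is √(p̂(1−p̂)/n): √(0.2560·0.7440/131) = 0.03813 and √(0.2730·0.7270/1107) = 0.01339.
SE(p̂₁ − p̂₂) = √(SE₁² + SE₂²) = √(0.0014538969 + 0.0001792921) = 0.04041, since the two samples are independent.
At 95% confidence z* = 1.960; margin = 1.960 × 0.04041 = 0.07920.
The difference is 0.2560 − 0.2730 = -0.0170, so the interval is -0.0170 ± 0.07920 = (-0.09620, 0.06220).
The interval (-0.09620, 0.06220) contains 0, so the difference is not significant.

not significant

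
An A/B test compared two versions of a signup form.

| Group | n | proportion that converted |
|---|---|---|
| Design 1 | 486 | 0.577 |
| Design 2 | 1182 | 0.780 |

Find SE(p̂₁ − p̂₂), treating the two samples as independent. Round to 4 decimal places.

SE₁ = √(p̂₁(1−p̂₁)/n₁) = √(0.5770·0.4230/486) = 0.02241; SE₂ = √(0.7800·0.2200/1182) = 0.01205.
Independent samples: SE of the difference = √(SE₁² + SE₂²) = √(0.0005022081 + 0.0001452025) = 0.02544.

0.0254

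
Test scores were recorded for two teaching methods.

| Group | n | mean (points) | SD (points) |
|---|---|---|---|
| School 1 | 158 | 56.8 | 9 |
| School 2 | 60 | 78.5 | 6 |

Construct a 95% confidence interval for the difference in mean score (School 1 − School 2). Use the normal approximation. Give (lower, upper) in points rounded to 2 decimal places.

Standard errors of each mean: 9/√158 = 0.7160 and 6/√60 = 0.7746.
SE(x̄₁ − x̄₂) = √(0.7160² + 0.7746²) = 1.0548 for independent samples with unequal variances.
With z* = 1.960, the margin is 1.960 × 1.0548 = 2.0674.
x̄₁ − x̄₂ = 56.8 − 78.5 = -21.7000; the interval is -21.7000 ± 2.0674 = (-23.77, -19.63).

(-23.77, -19.63)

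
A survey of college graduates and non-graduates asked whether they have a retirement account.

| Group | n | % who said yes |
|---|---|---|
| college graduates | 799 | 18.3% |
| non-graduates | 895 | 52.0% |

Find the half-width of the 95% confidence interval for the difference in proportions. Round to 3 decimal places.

Each SE is √(p̂(1−p̂)/n): √(0.1830·0.8170/799) = 0.01368 and √(0.5200·0.4800/895) = 0.01670.
SE(p̂₁ − p̂₂) = √(SE₁² + SE₂²) = √(0.0001871424 + 0.00027889) = 0.02159, since the two samples are independent.
At 95% confidence z* = 1.960; margin = 1.960 × 0.02159 = 0.04232.

0.042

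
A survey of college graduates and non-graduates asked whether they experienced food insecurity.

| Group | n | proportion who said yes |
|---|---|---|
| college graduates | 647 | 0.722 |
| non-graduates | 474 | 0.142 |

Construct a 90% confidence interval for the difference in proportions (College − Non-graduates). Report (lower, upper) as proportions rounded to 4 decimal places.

(0.5408, 0.6192)

Each SE is √(p̂(1−p̂)/n): √(0.7220·0.2780/647) = 0.01761 and √(0.1420·0.8580/474) = 0.01603.
SE(p̂₁ − p̂₂) = √(SE₁² + SE₂²) = √(0.0003101121 + 0.0002569609) = 0.02381, since the two samples are independent.
At 90% confidence z* = 1.645; margin = 1.645 × 0.02381 = 0.03917.
The difference is 0.7220 − 0.1420 = 0.5800, so the interval is 0.5800 ± 0.03917 = (0.5408, 0.6192).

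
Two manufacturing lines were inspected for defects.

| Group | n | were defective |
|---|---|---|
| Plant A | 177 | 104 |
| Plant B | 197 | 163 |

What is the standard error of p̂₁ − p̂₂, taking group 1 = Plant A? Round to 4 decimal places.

p̂₁ = 104/177 = 0.5876 and p̂₂ = 163/197 = 0.8274.
SE₁ = √(p̂₁(1−p̂₁)/n₁) = √(0.5876·0.4124/177) = 0.03700; SE₂ = √(0.8274·0.1726/197) = 0.02692.
Independent samples: SE of the difference = √(SE₁² + SE₂²) = √(0.001369 + 0.0007246864) = 0.04576.

0.0458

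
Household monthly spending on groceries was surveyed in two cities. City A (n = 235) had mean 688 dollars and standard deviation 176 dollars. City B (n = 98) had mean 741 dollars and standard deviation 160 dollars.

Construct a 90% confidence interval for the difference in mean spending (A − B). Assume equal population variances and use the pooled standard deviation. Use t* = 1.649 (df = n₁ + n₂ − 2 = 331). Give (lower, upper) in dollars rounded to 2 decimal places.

s_p = √[((n₁−1)s₁² + (n₂−1)s₂²)/(n₁+n₂−2)] = √[(234·176² + 97·160²)/331] = 171.4659.
SE = 171.4659·√(1/235 + 1/98) = 20.6183.
With t* = 1.649, margin = 1.649 × 20.6183 = 33.9996.
x̄₁ − x̄₂ = 688 − 741 = -53.0000; interval -53.0000 ± 33.9996 = (-87.00, -19.00).

(-87.00, -19.00)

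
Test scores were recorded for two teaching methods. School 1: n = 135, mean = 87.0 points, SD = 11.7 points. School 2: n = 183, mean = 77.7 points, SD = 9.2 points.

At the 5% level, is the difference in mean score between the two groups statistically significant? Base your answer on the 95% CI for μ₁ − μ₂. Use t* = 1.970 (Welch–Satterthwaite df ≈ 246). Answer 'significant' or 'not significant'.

significant

Per-group SEs: s₁/√n₁ = 11.7/√135 = 1.0070, s₂/√n₂ = 9.2/√183 = 0.6801.
Unpooled SE of the difference: √(1.014049 + 0.46253601) = 1.2151.
Margin of error = t* · SE = 1.970 × 1.2151 = 2.3937.
x̄₁ − x̄₂ = 87.0 − 77.7 = 9.3000.
CI: 9.3000 ± 2.3937 = (6.9063, 11.6937).
The interval (6.9063, 11.6937) does not contain 0, so the difference is significant.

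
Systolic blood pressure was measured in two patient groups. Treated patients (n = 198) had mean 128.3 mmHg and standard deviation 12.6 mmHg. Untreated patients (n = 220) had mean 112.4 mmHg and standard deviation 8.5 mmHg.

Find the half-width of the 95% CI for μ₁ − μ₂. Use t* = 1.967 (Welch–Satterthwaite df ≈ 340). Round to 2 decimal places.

2.09

Per-group SEs: s₁/√n₁ = 12.6/√198 = 0.8954, s₂/√n₂ = 8.5/√220 = 0.5731.
Unpooled SE of the difference: √(0.80174116 + 0.32844361) = 1.0631.
Margin of error = t* · SE = 1.967 × 1.0631 = 2.0911.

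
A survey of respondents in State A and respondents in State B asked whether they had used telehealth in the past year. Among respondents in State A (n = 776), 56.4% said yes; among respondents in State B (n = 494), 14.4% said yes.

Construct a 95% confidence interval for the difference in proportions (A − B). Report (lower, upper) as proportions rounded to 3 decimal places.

(0.373, 0.467)

The two standard errors are √(0.5640×0.4360/776) = 0.01780 and √(0.1440×0.8560/494) = 0.01580.
Because the samples are independent, SE_diff = √(0.01780² + 0.01580²) = 0.02380.
Using z* = 1.960 for 95%, ME = 1.960 × 0.02380 = 0.04665.
p̂₁ − p̂₂ = 0.4200; interval 0.4200 ± 0.04665 gives (0.373, 0.467).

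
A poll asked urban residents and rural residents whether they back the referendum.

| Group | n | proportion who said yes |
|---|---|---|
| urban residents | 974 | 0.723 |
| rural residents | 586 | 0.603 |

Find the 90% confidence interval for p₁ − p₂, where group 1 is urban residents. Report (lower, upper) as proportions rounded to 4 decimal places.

(0.0792, 0.1608)

Each SE is √(p̂(1−p̂)/n): √(0.7230·0.2770/974) = 0.01434 and √(0.6030·0.3970/586) = 0.02021.
SE(p̂₁ − p̂₂) = √(SE₁² + SE₂²) = √(0.0002056356 + 0.0004084441) = 0.02478, since the two samples are independent.
At 90% confidence z* = 1.645; margin = 1.645 × 0.02478 = 0.04076.
The difference is 0.7230 − 0.6030 = 0.1200, so the interval is 0.1200 ± 0.04076 = (0.0792, 0.1608).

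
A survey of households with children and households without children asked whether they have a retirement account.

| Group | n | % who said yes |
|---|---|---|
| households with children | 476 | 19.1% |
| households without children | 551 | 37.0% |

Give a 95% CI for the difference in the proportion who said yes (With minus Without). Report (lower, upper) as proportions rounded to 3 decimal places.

SE₁ = √(p̂₁(1−p̂₁)/n₁) = √(0.1910·0.8090/476) = 0.01802; SE₂ = √(0.3700·0.6300/551) = 0.02057.
Independent samples: SE of the difference = √(SE₁² + SE₂²) = √(0.0003247204 + 0.0004231249) = 0.02735.
z* for 95% confidence is 1.960, so the margin of error is 1.960 × 0.02735 = 0.05361.
Point estimate p̂₁ − p̂₂ = 0.1910 − 0.3700 = -0.1790.
-0.1790 ± 0.05361 → (-0.233, -0.125).

(-0.233, -0.125)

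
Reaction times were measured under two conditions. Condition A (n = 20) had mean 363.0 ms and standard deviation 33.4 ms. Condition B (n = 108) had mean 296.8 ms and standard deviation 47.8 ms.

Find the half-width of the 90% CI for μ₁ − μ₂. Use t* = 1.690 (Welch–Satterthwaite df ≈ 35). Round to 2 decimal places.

SE₁ = s₁/√n₁ = 33.4/√20 = 7.4685; SE₂ = 47.8/√108 = 4.5996.
Independent samples, unequal variances: SE_diff = √(SE₁² + SE₂²) = √(55.77849225 + 21.15632016) = 8.7712.
t* = 1.690, so margin of error = 1.690 × 8.7712 = 14.8233.

14.82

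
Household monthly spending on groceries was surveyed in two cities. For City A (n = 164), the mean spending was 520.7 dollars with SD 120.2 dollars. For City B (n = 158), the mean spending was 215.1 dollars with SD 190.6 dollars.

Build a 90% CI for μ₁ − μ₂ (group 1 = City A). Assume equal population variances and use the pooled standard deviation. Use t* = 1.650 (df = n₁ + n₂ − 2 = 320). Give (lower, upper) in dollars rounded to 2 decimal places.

Pooled variance s_p² = [163·120.2² + 157·190.6²] / (164+158−2) = 25183.0720, so s_p = 158.6918.
SE_diff = s_p·√(1/n₁ + 1/n₂) = 158.6918·√(1/164 + 1/158) = 17.6902.
t* = 1.650; margin = 1.650 × 17.6902 = 29.1888.
Difference = 520.7 − 215.1 = 305.6000.
305.6000 ± 29.1888 → (276.41, 334.79).

(276.41, 334.79)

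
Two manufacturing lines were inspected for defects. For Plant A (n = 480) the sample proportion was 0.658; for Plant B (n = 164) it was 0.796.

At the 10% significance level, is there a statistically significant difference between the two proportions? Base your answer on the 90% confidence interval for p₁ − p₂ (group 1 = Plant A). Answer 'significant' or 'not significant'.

significant

SE₁ = √(p̂₁(1−p̂₁)/n₁) = √(0.6580·0.3420/480) = 0.02165; SE₂ = √(0.7960·0.2040/164) = 0.03147.
Independent samples: SE of the difference = √(SE₁² + SE₂²) = √(0.0004687225 + 0.0009903609) = 0.03820.
z* for 90% confidence is 1.645, so the margin of error is 1.645 × 0.03820 = 0.06284.
Point estimate p̂₁ − p̂₂ = 0.6580 − 0.7960 = -0.1380.
-0.1380 ± 0.06284 → (-0.20084, -0.07516).
The interval (-0.20084, -0.07516) does not contain 0, so the difference is significant.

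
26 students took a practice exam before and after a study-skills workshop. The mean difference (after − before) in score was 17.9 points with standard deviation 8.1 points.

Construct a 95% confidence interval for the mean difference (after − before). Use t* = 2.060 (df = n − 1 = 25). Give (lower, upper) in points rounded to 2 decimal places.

Paired design: SE = s_d/√n = 8.1/√26 = 1.5885.
t* = 2.060; margin of error = 2.060 × 1.5885 = 3.2723.
17.9 ± 3.2723 → (14.63, 21.17).

(14.63, 21.17)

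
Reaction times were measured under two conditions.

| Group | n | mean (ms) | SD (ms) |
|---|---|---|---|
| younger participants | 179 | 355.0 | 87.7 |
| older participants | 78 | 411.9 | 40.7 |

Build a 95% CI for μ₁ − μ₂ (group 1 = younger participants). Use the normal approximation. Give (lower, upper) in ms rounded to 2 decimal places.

(-72.61, -41.19)

Per-group SEs: s₁/√n₁ = 87.7/√179 = 6.5550, s₂/√n₂ = 40.7/√78 = 4.6084.
Unpooled SE of the difference: √(42.968025 + 21.23735056) = 8.0128.
Margin of error = z* · SE = 1.960 × 8.0128 = 15.7051.
x̄₁ − x̄₂ = 355.0 − 411.9 = -56.9000.
CI: -56.9000 ± 15.7051 = (-72.61, -41.19).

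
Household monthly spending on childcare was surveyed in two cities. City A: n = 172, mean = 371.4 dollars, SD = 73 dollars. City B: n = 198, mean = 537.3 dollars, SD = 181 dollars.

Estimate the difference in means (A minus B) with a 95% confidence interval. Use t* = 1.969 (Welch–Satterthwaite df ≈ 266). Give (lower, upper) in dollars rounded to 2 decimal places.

(-193.50, -138.30)

SE₁ = s₁/√n₁ = 73/√172 = 5.5662; SE₂ = 181/√198 = 12.8631.
Independent samples, unequal variances: SE_diff = √(SE₁² + SE₂²) = √(30.98258244 + 165.45934161) = 14.0158.
t* = 1.969, so margin of error = 1.969 × 14.0158 = 27.5971.
Difference in means = 371.4 − 537.3 = -165.9000.
-165.9000 ± 27.5971 → (-193.50, -138.30).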